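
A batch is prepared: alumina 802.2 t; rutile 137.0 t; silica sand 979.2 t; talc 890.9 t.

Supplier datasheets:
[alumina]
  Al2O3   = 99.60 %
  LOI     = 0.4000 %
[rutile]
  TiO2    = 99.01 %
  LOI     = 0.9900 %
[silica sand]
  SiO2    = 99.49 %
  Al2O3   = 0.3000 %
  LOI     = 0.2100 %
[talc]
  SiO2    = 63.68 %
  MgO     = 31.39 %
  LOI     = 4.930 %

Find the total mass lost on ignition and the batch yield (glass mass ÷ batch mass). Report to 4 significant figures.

LOI loss = 50.54 t; glass = 2759 t; yield = 98.20%

Values along the way appear (rounded to four significant figures) in the printout. Each numeric step runs at full float precision at each step. A single rounding yields every reported result — the derived quantities are computed at exact precision (the totals, the four compositions, ignition loss, yield, glass mass) from the batch weights for 2759 t of glass, as set out in question or answer.
Material-by-material LOI:
  alumina: 802.2 × 0.004000 = 3.209 t
  rutile: 137.0 × 0.009900 = 1.356 t
  silica sand: 979.2 × 0.002100 = 2.056 t
  talc: 890.9 × 0.04930 = 43.92 t
Total LOI = 50.54 t
Glass = batch − LOI = 2809 − 50.54 = 2759 t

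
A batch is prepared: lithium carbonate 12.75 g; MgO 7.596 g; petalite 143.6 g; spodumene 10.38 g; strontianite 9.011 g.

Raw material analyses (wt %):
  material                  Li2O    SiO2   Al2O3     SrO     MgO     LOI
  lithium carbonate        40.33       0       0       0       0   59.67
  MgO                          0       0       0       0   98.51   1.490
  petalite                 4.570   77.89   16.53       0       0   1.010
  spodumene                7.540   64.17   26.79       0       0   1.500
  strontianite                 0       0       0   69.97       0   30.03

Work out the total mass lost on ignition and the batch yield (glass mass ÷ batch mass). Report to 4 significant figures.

Intermediates appear rounded off to 4 significant figures on the page. All internal work maintains exact precision through the solve — exactly one rounding goes into every reported figure; the derived quantities (five oxide percentages, net glass mass, ignition loss, totals, yield) are computed from the batch weights per 171.3 g of glass at full precision, as set out in either problem or answer.
Material-by-material LOI:
  lithium carbonate: 12.75 × 0.5967 = 7.608 g
  MgO: 7.596 × 0.01490 = 0.1132 g
  petalite: 143.6 × 0.01010 = 1.450 g
  spodumene: 10.38 × 0.01500 = 0.1557 g
  strontianite: 9.011 × 0.3003 = 2.706 g
Total LOI = 12.03 g
Glass = batch − LOI = 183.3 − 12.03 = 171.3 g

LOI loss = 12.03 g; glass = 171.3 g; yield = 93.44%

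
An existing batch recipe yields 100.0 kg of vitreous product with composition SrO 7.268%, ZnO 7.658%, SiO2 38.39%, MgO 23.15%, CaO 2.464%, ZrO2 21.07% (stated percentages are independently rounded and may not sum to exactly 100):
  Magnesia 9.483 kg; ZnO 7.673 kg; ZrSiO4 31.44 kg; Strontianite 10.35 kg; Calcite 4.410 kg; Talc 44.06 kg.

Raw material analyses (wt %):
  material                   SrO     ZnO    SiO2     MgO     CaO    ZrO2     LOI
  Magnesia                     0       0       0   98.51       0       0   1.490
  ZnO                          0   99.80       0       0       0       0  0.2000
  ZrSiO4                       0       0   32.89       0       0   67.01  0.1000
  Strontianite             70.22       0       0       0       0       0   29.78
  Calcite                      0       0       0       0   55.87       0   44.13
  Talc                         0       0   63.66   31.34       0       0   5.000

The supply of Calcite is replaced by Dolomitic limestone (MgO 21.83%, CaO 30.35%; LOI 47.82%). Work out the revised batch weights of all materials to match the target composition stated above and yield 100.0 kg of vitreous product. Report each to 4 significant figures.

The working math holds exact precision through the solve; the intermediate values are shown rounded to 4 significant digits alongside each step; a single rounding finalizes each reported figure; derived quantities are carried in exact precision (glass mass, totals, the yield, the six compositions, ignition loss) starting from the weights at 100.0 kg of glass exactly as printed in question or answer.
Target masses of each oxide per 100.0 kg vitreous product:
  SrO: 7.268% × 100.0 = 7.268 kg
  ZnO: 7.658% × 100.0 = 7.658 kg
  SiO2: 38.39% × 100.0 = 38.39 kg
  MgO: 23.15% × 100.0 = 23.15 kg
  CaO: 2.464% × 100.0 = 2.464 kg
  ZrO2: 21.07% × 100.0 = 21.07 kg
Verifying the oxide balance per the reported batch figures, under the basis named above (each sum matches its target mass up to rounding of the answer):
  SrO: 10.35·0.7022 = 7.268 kg (target 7.268 kg)
  ZnO: 7.673·0.9980 = 7.658 kg (target 7.658 kg)
  SiO2: 31.44·0.3289 + 44.06·0.6366 = 38.39 kg (target 38.39 kg)
  MgO: 7.684·0.9851 + 8.119·0.2183 + 44.06·0.3134 = 23.15 kg (target 23.15 kg)
  CaO: 8.119·0.3035 = 2.464 kg (target 2.464 kg)
  ZrO2: 31.44·0.6701 = 21.07 kg (target 21.07 kg)
Auditing the glass mass value: total batch − LOI = 100.0 kg (targets for the oxides total 100.0 kg; the stated basis being 100.0 kg — rounding explains the deltas).
Batch total: Σ batch = 109.3 kg; loss to ignition Σ batch·LOI = 9.329 kg; the yield ratio, glass ÷ batch: 91.47%.

Revised batch per 100.0 kg vitreous product:
  Magnesia: 7.684 kg
  ZnO: 7.673 kg
  ZrSiO4: 31.44 kg
  Strontianite: 10.35 kg
  Dolomitic limestone: 8.119 kg
  Talc: 44.06 kg
Total batch = 109.3 kg; LOI loss = 9.329 kg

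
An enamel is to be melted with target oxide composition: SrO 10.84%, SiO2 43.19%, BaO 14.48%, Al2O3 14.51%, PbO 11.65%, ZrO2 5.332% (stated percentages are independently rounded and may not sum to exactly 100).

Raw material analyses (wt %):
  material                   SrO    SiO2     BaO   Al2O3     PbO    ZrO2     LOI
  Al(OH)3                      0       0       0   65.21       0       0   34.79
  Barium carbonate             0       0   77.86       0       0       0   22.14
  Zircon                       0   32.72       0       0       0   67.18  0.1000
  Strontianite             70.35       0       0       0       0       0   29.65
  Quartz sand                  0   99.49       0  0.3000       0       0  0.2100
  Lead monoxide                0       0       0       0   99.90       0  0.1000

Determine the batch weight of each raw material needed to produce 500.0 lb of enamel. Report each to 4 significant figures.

Batch per 500.0 lb enamel:
  Al(OH)3: 110.3 lb
  Barium carbonate: 92.99 lb
  Zircon: 39.68 lb
  Strontianite: 77.04 lb
  Quartz sand: 204.0 lb
  Lead monoxide: 58.31 lb
Total batch = 582.3 lb; LOI loss = 82.33 lb; yield = 85.86%

All internal work holds full precision all the way through. Values along the way are displayed rounded to 4 significant digits alongside each step — exactly one rounding goes into each reported result; the derived quantities are re-derived using the weight values for 500.0 lb of glass in full float precision (the yield, net glass mass, six oxide percentages, totals, LOI), as written in problem or answer.
Per-oxide target masses for 500.0 lb enamel:
  SrO: 10.84% × 500.0 = 54.20 lb
  SiO2: 43.19% × 500.0 = 216.0 lb
  BaO: 14.48% × 500.0 = 72.40 lb
  Al2O3: 14.51% × 500.0 = 72.55 lb
  PbO: 11.65% × 500.0 = 58.25 lb
  ZrO2: 5.332% × 500.0 = 26.66 lb
Balance tally, oxide-wise, on the weights just shown, at the basis given (sums match the target masses once rounding is allowed for):
  SrO: 77.04·0.7035 = 54.20 lb (target 54.20 lb)
  SiO2: 39.68·0.3272 + 204.0·0.9949 = 215.9 lb (target 216.0 lb)
  BaO: 92.99·0.7786 = 72.40 lb (target 72.40 lb)
  Al2O3: 110.3·0.6521 + 204.0·0.003000 = 72.54 lb (target 72.55 lb)
  PbO: 58.31·0.9990 = 58.25 lb (target 58.25 lb)
  ZrO2: 39.68·0.6718 = 26.66 lb (target 26.66 lb)
The glass-mass cross-check: total charge less LOI = 500.0 lb (targets for the oxides total 500.0 lb; stated basis 500.0 lb — rounding explains the deltas).
Batch grand total — Σ batch = 582.3 lb; the LOI term Σ batch·LOI equals 82.33 lb; yield = glass ÷ total batch = 85.86%.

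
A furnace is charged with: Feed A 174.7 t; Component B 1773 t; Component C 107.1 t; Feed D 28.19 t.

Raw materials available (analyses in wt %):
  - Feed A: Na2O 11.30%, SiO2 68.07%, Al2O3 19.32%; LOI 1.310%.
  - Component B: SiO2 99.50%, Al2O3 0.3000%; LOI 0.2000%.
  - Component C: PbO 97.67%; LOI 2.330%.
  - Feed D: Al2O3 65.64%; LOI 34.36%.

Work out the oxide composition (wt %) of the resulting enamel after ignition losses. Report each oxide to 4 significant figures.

Values along the way are shown rounded to four significant digits alongside each step — all arithmetic keeps full precision from start to finish; a single rounding finalizes every reported value; all derived quantities (LOI, yield, totals, four oxide percentages, net glass mass) are carried in exact precision using the weight values per 2065 t of glass, as set out in the problem or answer text.
Mass of each oxide from the mix:
  Na2O: 174.7·0.1130 = 19.74 t
  SiO2: 174.7·0.6807 + 1773·0.9950 = 1883 t
  Al2O3: 174.7·0.1932 + 1773·0.003000 + 28.19·0.6564 = 57.57 t
  PbO: 107.1·0.9767 = 104.6 t
LOI: 174.7·0.01310 + 1773·0.002000 + 107.1·0.02330 + 28.19·0.3436 = 18.02 t
The glass mass, total less LOI, = 2083 − 18.02 = 2065 t (= the summed oxide contributions)
wt %: oxide over glass, times 100

Glass mass = 2065 t (batch 2083 − LOI 18.02).
Composition: Na2O 0.9560%, SiO2 91.19%, Al2O3 2.788%, PbO 5.066%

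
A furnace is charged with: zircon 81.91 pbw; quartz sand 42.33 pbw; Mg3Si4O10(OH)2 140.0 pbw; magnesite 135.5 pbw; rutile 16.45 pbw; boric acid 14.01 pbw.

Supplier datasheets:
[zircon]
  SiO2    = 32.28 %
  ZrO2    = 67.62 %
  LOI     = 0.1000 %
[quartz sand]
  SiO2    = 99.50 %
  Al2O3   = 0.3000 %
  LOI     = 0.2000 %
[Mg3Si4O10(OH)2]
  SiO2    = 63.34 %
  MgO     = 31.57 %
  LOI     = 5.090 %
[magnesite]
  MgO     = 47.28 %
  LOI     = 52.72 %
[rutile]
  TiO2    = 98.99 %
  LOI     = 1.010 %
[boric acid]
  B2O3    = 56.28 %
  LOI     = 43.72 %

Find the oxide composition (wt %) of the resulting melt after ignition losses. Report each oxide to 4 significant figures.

Intermediates are shown rounded to 4 significant figures when written out. Each numeric step maintains exact precision from start to finish — each reported result is rounded a single time. All derived quantities (the six compositions, the totals, yield, ignition loss, net glass mass) are rebuilt in full float precision from the batch weights per 345.2 pbw of glass, exactly as shown in the problem or the answer.
Delivered oxide masses:
  SiO2: 81.91·0.3228 + 42.33·0.9950 + 140.0·0.6334 = 157.2 pbw
  TiO2: 16.45·0.9899 = 16.28 pbw
  Al2O3: 42.33·0.003000 = 0.1270 pbw
  ZrO2: 81.91·0.6762 = 55.39 pbw
  B2O3: 14.01·0.5628 = 7.885 pbw
  MgO: 140.0·0.3157 + 135.5·0.4728 = 108.3 pbw
LOI: 81.91·0.001000 + 42.33·0.002000 + 140.0·0.05090 + 135.5·0.5272 + 16.45·0.01010 + 14.01·0.4372 = 85.02 pbw
Glass mass = batch − LOI = 430.2 − 85.02 = 345.2 pbw (= the summed oxide contributions)
each oxide over glass, ×100, is wt %

Glass mass = 345.2 pbw (batch 430.2 − LOI 85.02).
Composition: SiO2 45.55%, TiO2 4.717%, Al2O3 0.03679%, ZrO2 16.05%, B2O3 2.284%, MgO 31.36%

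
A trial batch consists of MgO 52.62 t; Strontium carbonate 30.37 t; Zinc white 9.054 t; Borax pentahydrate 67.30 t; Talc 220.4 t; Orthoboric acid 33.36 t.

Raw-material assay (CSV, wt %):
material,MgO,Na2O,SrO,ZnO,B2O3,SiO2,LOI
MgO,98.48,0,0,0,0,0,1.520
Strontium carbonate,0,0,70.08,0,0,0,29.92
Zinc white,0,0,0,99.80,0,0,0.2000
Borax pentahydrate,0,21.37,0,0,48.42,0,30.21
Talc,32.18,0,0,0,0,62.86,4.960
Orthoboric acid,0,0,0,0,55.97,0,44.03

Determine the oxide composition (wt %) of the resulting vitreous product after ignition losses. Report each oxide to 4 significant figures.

The working math holds full precision at every stage; in-progress results appear rounded to 4 significant digits in the printout — each reported result takes exactly one rounding; derived quantities, including the yield, LOI, totals, glass mass, the six compositions, are computed using the weight values for 357.2 t of glass in full float precision exactly as printed in the problem or answer text.
Oxide-by-oxide delivered mass:
  MgO: 52.62·0.9848 + 220.4·0.3218 = 122.7 t
  Na2O: 67.30·0.2137 = 14.38 t
  SrO: 30.37·0.7008 = 21.28 t
  ZnO: 9.054·0.9980 = 9.036 t
  B2O3: 67.30·0.4842 + 33.36·0.5597 = 51.26 t
  SiO2: 220.4·0.6286 = 138.5 t
LOI: 52.62·0.01520 + 30.37·0.2992 + 9.054·0.002000 + 67.30·0.3021 + 220.4·0.04960 + 33.36·0.4403 = 55.86 t
Resulting glass, batch − LOI: 413.1 − 55.86 = 357.2 t (equal to the oxide-mass sum)
percent by weight: oxide/glass ×100

Glass mass = 357.2 t (batch 413.1 − LOI 55.86).
Composition: MgO 34.36%, Na2O 4.026%, SrO 5.958%, ZnO 2.529%, B2O3 14.35%, SiO2 38.78%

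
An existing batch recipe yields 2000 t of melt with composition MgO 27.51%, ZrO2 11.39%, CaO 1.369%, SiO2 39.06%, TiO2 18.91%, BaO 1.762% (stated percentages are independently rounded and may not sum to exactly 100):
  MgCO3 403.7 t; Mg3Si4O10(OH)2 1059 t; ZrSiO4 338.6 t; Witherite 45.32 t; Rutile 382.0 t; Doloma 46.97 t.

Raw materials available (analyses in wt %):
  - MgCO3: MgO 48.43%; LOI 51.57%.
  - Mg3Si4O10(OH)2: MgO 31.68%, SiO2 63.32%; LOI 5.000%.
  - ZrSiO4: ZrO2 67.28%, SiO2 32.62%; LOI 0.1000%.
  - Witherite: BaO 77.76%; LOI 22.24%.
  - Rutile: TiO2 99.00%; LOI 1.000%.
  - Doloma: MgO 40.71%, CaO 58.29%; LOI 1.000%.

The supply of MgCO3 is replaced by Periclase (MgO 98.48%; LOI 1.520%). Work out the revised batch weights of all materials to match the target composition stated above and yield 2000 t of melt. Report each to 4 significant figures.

Revised batch per 2000 t melt:
  Periclase: 198.5 t
  Mg3Si4O10(OH)2: 1059 t
  ZrSiO4: 338.6 t
  Witherite: 45.32 t
  Rutile: 382.0 t
  Doloma: 46.97 t
Total batch = 2070 t; LOI loss = 70.67 t

Every computation maintains full float precision from first step to last. Intermediates are rounded to 4 significant figures when displayed — a single rounding yields each reported figure. All derived quantities (net glass mass, yield, ignition loss, six oxide percentages, the totals) are re-derived at full precision using the weight values on 2000 t of glass, exactly as printed in the problem or the answer.
Target oxide masses per 2000 t melt:
  MgO: 27.51% × 2000 = 550.2 t
  ZrO2: 11.39% × 2000 = 227.8 t
  CaO: 1.369% × 2000 = 27.38 t
  SiO2: 39.06% × 2000 = 781.2 t
  TiO2: 18.91% × 2000 = 378.2 t
  BaO: 1.762% × 2000 = 35.24 t
Checking each oxide sum from the weights as reported, per the basis as stated (every target is met by its sum within answer rounding):
  MgO: 198.5·0.9848 + 1059·0.3168 + 46.97·0.4071 = 550.1 t (target 550.2 t)
  ZrO2: 338.6·0.6728 = 227.8 t (target 227.8 t)
  CaO: 46.97·0.5829 = 27.38 t (target 27.38 t)
  SiO2: 1059·0.6332 + 338.6·0.3262 = 781.0 t (target 781.2 t)
  TiO2: 382.0·0.9900 = 378.2 t (target 378.2 t)
  BaO: 45.32·0.7776 = 35.24 t (target 35.24 t)
Glass-mass sanity pass: total charge less LOI = 2000 t (the targets, summed, come to 2000 t; the stated basis being 2000 t — a pure rounding effect).
Summing the batch: Σ batch = 2070 t; the LOI term Σ batch·LOI equals 70.67 t; yield, glass over the total, = 96.59%.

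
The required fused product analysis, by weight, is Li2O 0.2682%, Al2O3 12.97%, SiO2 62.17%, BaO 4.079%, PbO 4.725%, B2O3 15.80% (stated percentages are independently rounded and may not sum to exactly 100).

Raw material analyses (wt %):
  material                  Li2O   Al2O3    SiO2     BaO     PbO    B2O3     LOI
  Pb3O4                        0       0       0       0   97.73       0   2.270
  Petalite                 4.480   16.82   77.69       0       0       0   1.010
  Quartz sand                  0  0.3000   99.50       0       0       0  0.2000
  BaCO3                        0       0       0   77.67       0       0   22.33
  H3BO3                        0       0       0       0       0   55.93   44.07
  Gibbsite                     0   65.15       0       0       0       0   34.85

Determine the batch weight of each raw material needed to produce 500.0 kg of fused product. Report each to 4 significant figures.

Batch per 500.0 kg fused product:
  Pb3O4: 24.17 kg
  Petalite: 29.93 kg
  Quartz sand: 289.0 kg
  BaCO3: 26.26 kg
  H3BO3: 141.2 kg
  Gibbsite: 90.48 kg
Total batch = 601.0 kg; LOI loss = 101.1 kg; yield = 83.19%

All arithmetic holds exact precision from first step to last. Values along the way appear, rounded to four significant digits, across the worked steps — each reported result takes a single rounding; derived quantities are rebuilt in exact precision (net glass mass, yield, totals, ignition loss, six oxide percentages) using the weight values on 500.0 kg of glass exactly as shown in the question or the answer.
Per-oxide target masses for 500.0 kg fused product:
  Li2O: 0.2682% × 500.0 = 1.341 kg
  Al2O3: 12.97% × 500.0 = 64.85 kg
  SiO2: 62.17% × 500.0 = 310.8 kg
  BaO: 4.079% × 500.0 = 20.39 kg
  PbO: 4.725% × 500.0 = 23.62 kg
  B2O3: 15.80% × 500.0 = 79.00 kg
A balance pass over the oxides, from the weights as reported, on the stated basis (each sum matches its target mass once rounding is allowed for):
  Li2O: 29.93·0.04480 = 1.341 kg (target 1.341 kg)
  Al2O3: 29.93·0.1682 + 289.0·0.003000 + 90.48·0.6515 = 64.85 kg (target 64.85 kg)
  SiO2: 29.93·0.7769 + 289.0·0.9950 = 310.8 kg (target 310.8 kg)
  BaO: 26.26·0.7767 = 20.40 kg (target 20.39 kg)
  PbO: 24.17·0.9773 = 23.62 kg (target 23.62 kg)
  B2O3: 141.2·0.5593 = 78.97 kg (target 79.00 kg)
The glass-mass cross-check: total batch − LOI = 500.0 kg (targets for the oxides total 500.1 kg; the stated basis being 500.0 kg — a pure rounding effect).
Batch grand total — Σ batch = 601.0 kg; loss to ignition Σ batch·LOI = 101.1 kg; yield: glass divided by total = 83.19%.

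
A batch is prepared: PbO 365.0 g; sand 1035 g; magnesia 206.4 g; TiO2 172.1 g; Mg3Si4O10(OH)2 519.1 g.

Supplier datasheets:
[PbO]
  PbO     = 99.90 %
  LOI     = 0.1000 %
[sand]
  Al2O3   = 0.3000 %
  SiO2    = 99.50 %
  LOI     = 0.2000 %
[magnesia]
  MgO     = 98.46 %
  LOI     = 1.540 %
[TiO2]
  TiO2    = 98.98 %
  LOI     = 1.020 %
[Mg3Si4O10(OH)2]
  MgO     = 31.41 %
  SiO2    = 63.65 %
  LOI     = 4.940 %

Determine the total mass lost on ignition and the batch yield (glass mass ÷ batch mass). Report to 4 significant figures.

Working values are shown (rounded to four significant digits) between the steps — every computation carries full precision through every step. A single rounding yields each reported number — the derived quantities (totals, five oxide percentages, net glass mass, the yield, ignition loss) are carried from the weighed amounts per 2265 g of glass in full float precision precisely as stated by the problem or answer text.
Each material's LOI contribution:
  PbO: 365.0 × 0.001000 = 0.3650 g
  sand: 1035 × 0.002000 = 2.070 g
  magnesia: 206.4 × 0.01540 = 3.179 g
  TiO2: 172.1 × 0.01020 = 1.755 g
  Mg3Si4O10(OH)2: 519.1 × 0.04940 = 25.64 g
Total LOI = 33.01 g
Glass = batch − LOI = 2298 − 33.01 = 2265 g

LOI loss = 33.01 g; glass = 2265 g; yield = 98.56%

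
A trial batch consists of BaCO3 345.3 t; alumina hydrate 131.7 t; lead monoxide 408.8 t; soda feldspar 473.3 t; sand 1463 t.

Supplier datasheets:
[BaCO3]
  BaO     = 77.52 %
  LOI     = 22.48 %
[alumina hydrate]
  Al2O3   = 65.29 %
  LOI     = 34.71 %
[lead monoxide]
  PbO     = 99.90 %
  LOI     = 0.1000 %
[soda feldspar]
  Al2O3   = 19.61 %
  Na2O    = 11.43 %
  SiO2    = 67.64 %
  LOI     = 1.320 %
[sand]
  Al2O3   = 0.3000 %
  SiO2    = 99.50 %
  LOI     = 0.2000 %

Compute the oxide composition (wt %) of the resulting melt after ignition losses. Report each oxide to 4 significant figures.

Glass mass = 2689 t (batch 2822 − LOI 132.9).
Composition: Al2O3 6.812%, Na2O 2.012%, BaO 9.954%, PbO 15.19%, SiO2 66.04%

All arithmetic carries exact precision at every stage. The intermediate values are displayed rounded off to 4 significant digits on the page; every reported number takes exactly one rounding — the derived quantities, including net glass mass, the totals, the five compositions, ignition loss, the yield, are carried using the weight values for 2689 t of glass in full precision as set out in either problem or answer.
Oxide-by-oxide delivered mass:
  Al2O3: 131.7·0.6529 + 473.3·0.1961 + 1463·0.003000 = 183.2 t
  Na2O: 473.3·0.1143 = 54.10 t
  BaO: 345.3·0.7752 = 267.7 t
  PbO: 408.8·0.9990 = 408.4 t
  SiO2: 473.3·0.6764 + 1463·0.9950 = 1776 t
LOI: 345.3·0.2248 + 131.7·0.3471 + 408.8·0.001000 + 473.3·0.01320 + 1463·0.002000 = 132.9 t
The glass mass, total less LOI, = 2822 − 132.9 = 2689 t (= Σ oxide masses)
oxide / glass × 100 gives the wt %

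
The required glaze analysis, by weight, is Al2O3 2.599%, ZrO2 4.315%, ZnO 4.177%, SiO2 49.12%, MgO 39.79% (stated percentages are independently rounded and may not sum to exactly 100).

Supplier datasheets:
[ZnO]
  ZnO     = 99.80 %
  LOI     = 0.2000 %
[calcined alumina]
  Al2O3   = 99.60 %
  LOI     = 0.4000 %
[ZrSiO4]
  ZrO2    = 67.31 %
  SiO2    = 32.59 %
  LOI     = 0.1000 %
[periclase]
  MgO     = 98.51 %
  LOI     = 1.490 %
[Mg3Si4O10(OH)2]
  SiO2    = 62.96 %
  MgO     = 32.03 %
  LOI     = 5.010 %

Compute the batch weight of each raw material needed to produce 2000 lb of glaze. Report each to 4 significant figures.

Batch per 2000 lb glaze:
  ZnO: 83.71 lb
  calcined alumina: 52.19 lb
  ZrSiO4: 128.2 lb
  periclase: 322.1 lb
  Mg3Si4O10(OH)2: 1494 lb
Total batch = 2080 lb; LOI loss = 80.15 lb; yield = 96.15%

Working values appear rounded off to 4 significant figures in the working. Each numeric step runs at exact precision from start to finish. Exactly one rounding lands on every reported number — derived quantities are recomputed from the batch weights per 2000 lb of glass in exact precision (net glass mass, yield, ignition loss, totals, five oxide percentages), precisely as stated by the problem or the answer.
Per-oxide target masses for 2000 lb glaze:
  Al2O3: 2.599% × 2000 = 51.98 lb
  ZrO2: 4.315% × 2000 = 86.30 lb
  ZnO: 4.177% × 2000 = 83.54 lb
  SiO2: 49.12% × 2000 = 982.4 lb
  MgO: 39.79% × 2000 = 795.8 lb
Oxide-by-oxide audit from the weights as reported, relative to the basis at hand (sums match the target masses given rounding of the digits):
  Al2O3: 52.19·0.9960 = 51.98 lb (target 51.98 lb)
  ZrO2: 128.2·0.6731 = 86.29 lb (target 86.30 lb)
  ZnO: 83.71·0.9980 = 83.54 lb (target 83.54 lb)
  SiO2: 128.2·0.3259 + 1494·0.6296 = 982.4 lb (target 982.4 lb)
  MgO: 322.1·0.9851 + 1494·0.3203 = 795.8 lb (target 795.8 lb)
Glass-mass sanity pass: Σ batch − LOI loss = 2000 lb (oxide target masses add up to 2000 lb; the stated basis being 2000 lb — a pure rounding effect).
Batch total: Σ batch = 2080 lb; loss to ignition Σ batch·LOI = 80.15 lb; glass ÷ batch gives a yield of 96.15%.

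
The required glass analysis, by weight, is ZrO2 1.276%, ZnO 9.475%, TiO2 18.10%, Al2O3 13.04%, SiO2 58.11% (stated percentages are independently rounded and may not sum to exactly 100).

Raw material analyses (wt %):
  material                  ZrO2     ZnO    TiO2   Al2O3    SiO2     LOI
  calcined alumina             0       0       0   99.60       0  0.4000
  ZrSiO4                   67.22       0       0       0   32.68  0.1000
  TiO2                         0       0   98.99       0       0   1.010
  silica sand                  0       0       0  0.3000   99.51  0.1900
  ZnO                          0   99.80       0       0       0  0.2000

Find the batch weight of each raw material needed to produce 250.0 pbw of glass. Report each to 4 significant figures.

Batch per 250.0 pbw glass:
  calcined alumina: 32.30 pbw
  ZrSiO4: 4.746 pbw
  TiO2: 45.71 pbw
  silica sand: 144.4 pbw
  ZnO: 23.73 pbw
Total batch = 250.9 pbw; LOI loss = 0.9174 pbw; yield = 99.63%

All internal work keeps full float precision at all times. The intermediate values appear, with 4-significant-digit rounding, within the worked lines. A single rounding finalizes each reported value — derived quantities, which include net glass mass, the totals, ignition loss, yield, five oxide percentages, are re-derived at exact precision, exactly as printed in the problem or the answer, using the weight values per 250.0 pbw of glass.
Oxide-by-oxide targets in 250.0 pbw glass:
  ZrO2: 1.276% × 250.0 = 3.190 pbw
  ZnO: 9.475% × 250.0 = 23.69 pbw
  TiO2: 18.10% × 250.0 = 45.25 pbw
  Al2O3: 13.04% × 250.0 = 32.60 pbw
  SiO2: 58.11% × 250.0 = 145.3 pbw
Oxide-by-oxide audit with the batch weights as given, relative to the basis at hand (target by target, the sums agree up to rounding of the answer):
  ZrO2: 4.746·0.6722 = 3.190 pbw (target 3.190 pbw)
  ZnO: 23.73·0.9980 = 23.68 pbw (target 23.69 pbw)
  TiO2: 45.71·0.9899 = 45.25 pbw (target 45.25 pbw)
  Al2O3: 32.30·0.9960 + 144.4·0.003000 = 32.60 pbw (target 32.60 pbw)
  SiO2: 4.746·0.3268 + 144.4·0.9951 = 145.2 pbw (target 145.3 pbw)
Auditing the glass mass value: whole batch net of LOI = 250.0 pbw (the Σ of target masses is 250.0 pbw; against the stated basis, 250.0 pbw — differing by rounding only).
Total batch = Σ batch = 250.9 pbw; ignition loss, Σ(batch × LOI) = 0.9174 pbw; yield: glass divided by total = 99.63%.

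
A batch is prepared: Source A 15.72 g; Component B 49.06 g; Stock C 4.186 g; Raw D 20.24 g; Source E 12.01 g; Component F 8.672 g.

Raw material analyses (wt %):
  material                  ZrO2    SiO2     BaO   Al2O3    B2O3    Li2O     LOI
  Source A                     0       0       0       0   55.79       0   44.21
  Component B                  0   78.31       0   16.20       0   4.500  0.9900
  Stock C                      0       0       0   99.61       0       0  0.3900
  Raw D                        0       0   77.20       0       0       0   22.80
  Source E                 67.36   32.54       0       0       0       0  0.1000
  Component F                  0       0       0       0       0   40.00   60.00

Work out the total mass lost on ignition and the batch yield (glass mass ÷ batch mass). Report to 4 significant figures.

Values along the way are shown rounded off to 4 significant figures between the steps — the working math holds full precision end to end; every reported value is rounded exactly once; derived quantities are rebuilt from the batch weights for 92.61 g of glass at full float precision (glass mass, ignition loss, yield, the six compositions, the totals), exactly as printed in the problem or the answer.
Per-material ignition loss:
  Source A: 15.72 × 0.4421 = 6.950 g
  Component B: 49.06 × 0.009900 = 0.4857 g
  Stock C: 4.186 × 0.003900 = 0.01633 g
  Raw D: 20.24 × 0.2280 = 4.615 g
  Source E: 12.01 × 0.001000 = 0.01201 g
  Component F: 8.672 × 0.6000 = 5.203 g
Total LOI = 17.28 g
Glass = batch − LOI = 109.9 − 17.28 = 92.61 g

LOI loss = 17.28 g; glass = 92.61 g; yield = 84.27%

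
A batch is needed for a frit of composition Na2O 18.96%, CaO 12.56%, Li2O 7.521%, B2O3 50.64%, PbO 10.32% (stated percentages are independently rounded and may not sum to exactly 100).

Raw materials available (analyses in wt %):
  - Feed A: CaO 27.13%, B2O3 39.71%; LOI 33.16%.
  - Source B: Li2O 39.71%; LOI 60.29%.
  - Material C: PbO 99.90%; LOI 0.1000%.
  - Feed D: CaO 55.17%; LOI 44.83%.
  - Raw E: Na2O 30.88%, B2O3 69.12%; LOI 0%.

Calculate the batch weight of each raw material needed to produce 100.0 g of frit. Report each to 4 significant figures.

Batch per 100.0 g frit:
  Feed A: 20.65 g
  Source B: 18.94 g
  Material C: 10.33 g
  Feed D: 12.61 g
  Raw E: 61.40 g
Total batch = 123.9 g; LOI loss = 23.93 g; yield = 80.69%

Each numeric step runs at exact precision end to end. The intermediate values are displayed rounded off to 4 significant digits in the working. Each reported value takes a single rounding — the derived quantities, which include totals, ignition loss, the yield, five oxide percentages, net glass mass, are rebuilt at full float precision, exactly as printed in problem or answer, from the weighed amounts per 100.0 g of glass.
Oxide mass targets, per 100.0 g frit:
  Na2O: 18.96% × 100.0 = 18.96 g
  CaO: 12.56% × 100.0 = 12.56 g
  Li2O: 7.521% × 100.0 = 7.521 g
  B2O3: 50.64% × 100.0 = 50.64 g
  PbO: 10.32% × 100.0 = 10.32 g
Balance tally, oxide-wise, applying the batch weights above, versus the basis set out (oxide sums agree with the targets exact up to rounding of places):
  Na2O: 61.40·0.3088 = 18.96 g (target 18.96 g)
  CaO: 20.65·0.2713 + 12.61·0.5517 = 12.56 g (target 12.56 g)
  Li2O: 18.94·0.3971 = 7.521 g (target 7.521 g)
  B2O3: 20.65·0.3971 + 61.40·0.6912 = 50.64 g (target 50.64 g)
  PbO: 10.33·0.9990 = 10.32 g (target 10.32 g)
Glass-mass sanity pass: Σ batch − LOI loss = 100.0 g (the targets, summed, come to 100.0 g; stated basis 100.0 g — any gap is answer rounding).
Batch grand total — Σ batch = 123.9 g; Σ batch·LOI gives LOI loss = 23.93 g; yield: glass divided by total = 80.69%.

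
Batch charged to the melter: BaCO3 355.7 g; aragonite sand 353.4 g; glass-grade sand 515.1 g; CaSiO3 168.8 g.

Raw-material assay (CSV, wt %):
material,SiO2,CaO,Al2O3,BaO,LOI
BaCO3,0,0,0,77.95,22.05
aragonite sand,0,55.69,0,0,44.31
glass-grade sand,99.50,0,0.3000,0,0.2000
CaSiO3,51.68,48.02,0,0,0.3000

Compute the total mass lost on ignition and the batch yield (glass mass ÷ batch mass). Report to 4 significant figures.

LOI loss = 236.6 g; glass = 1156 g; yield = 83.02%

The working math maintains full float precision from start to finish. Mid-chain values appear (rounded to 4 significant digits) in the working — a single rounding completes each reported figure. Derived quantities (LOI, the totals, glass mass, the yield, the four compositions) are carried in exact precision from the weighed amounts for 1156 g of glass, exactly as printed in problem or answer.
LOI of each material in turn:
  BaCO3: 355.7 × 0.2205 = 78.43 g
  aragonite sand: 353.4 × 0.4431 = 156.6 g
  glass-grade sand: 515.1 × 0.002000 = 1.030 g
  CaSiO3: 168.8 × 0.003000 = 0.5064 g
Total LOI = 236.6 g
Glass = batch − LOI = 1393 − 236.6 = 1156 g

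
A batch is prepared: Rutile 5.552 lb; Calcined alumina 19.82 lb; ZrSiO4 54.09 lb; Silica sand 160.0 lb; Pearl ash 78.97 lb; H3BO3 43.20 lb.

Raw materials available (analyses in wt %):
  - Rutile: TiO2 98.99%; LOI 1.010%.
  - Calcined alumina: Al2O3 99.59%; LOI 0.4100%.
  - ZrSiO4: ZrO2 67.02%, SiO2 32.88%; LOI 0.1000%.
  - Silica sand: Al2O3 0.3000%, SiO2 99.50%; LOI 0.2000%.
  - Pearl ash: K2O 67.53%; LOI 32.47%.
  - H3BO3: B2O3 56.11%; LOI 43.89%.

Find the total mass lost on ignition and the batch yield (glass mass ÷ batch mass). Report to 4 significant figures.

LOI loss = 45.11 lb; glass = 316.5 lb; yield = 87.53%

All arithmetic runs at full precision at every stage; the intermediate values are shown, with 4-significant-digit rounding, in the printout; each reported result is rounded only once — all derived quantities are computed at full precision (the six compositions, yield, the totals, net glass mass, LOI) starting from the weights per 316.5 lb of glass as given in problem or answer.
Each material's LOI contribution:
  Rutile: 5.552 × 0.01010 = 0.05608 lb
  Calcined alumina: 19.82 × 0.004100 = 0.08126 lb
  ZrSiO4: 54.09 × 0.001000 = 0.05409 lb
  Silica sand: 160.0 × 0.002000 = 0.3200 lb
  Pearl ash: 78.97 × 0.3247 = 25.64 lb
  H3BO3: 43.20 × 0.4389 = 18.96 lb
Total LOI = 45.11 lb
Glass = batch − LOI = 361.6 − 45.11 = 316.5 lb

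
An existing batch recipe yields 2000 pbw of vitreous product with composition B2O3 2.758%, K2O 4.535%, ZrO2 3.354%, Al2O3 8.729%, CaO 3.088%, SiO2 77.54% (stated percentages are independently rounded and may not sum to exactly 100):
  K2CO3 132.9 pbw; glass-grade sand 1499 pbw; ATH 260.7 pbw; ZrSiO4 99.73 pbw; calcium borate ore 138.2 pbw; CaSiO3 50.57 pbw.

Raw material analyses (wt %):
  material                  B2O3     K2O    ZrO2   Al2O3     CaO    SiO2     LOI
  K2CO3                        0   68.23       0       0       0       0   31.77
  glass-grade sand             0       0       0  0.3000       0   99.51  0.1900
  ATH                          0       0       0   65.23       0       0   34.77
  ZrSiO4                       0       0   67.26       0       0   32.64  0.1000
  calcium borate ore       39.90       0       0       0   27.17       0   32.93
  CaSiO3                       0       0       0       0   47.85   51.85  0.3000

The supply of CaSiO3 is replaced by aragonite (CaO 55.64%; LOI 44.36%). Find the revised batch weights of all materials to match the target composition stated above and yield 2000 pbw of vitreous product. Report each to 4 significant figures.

The working math maintains full float precision in every operation. Working values appear, with 4-significant-figure rounding, when written out. Each reported value is rounded a single time — the derived quantities are re-derived in full float precision (LOI, the yield, net glass mass, the six compositions, totals) from the batch weights at 2000 pbw of glass, as quoted within either problem or answer.
Target masses of each oxide per 2000 pbw vitreous product:
  B2O3: 2.758% × 2000 = 55.16 pbw
  K2O: 4.535% × 2000 = 90.70 pbw
  ZrO2: 3.354% × 2000 = 67.08 pbw
  Al2O3: 8.729% × 2000 = 174.6 pbw
  CaO: 3.088% × 2000 = 61.76 pbw
  SiO2: 77.54% × 2000 = 1551 pbw
Balance tally, oxide-wise, on the weights just shown, versus the basis set out (oxide sums agree with the targets modulo rounding of the values):
  B2O3: 138.2·0.3990 = 55.14 pbw (target 55.16 pbw)
  K2O: 132.9·0.6823 = 90.68 pbw (target 90.70 pbw)
  ZrO2: 99.73·0.6726 = 67.08 pbw (target 67.08 pbw)
  Al2O3: 1526·0.003000 + 260.6·0.6523 = 174.6 pbw (target 174.6 pbw)
  CaO: 138.2·0.2717 + 43.49·0.5564 = 61.75 pbw (target 61.76 pbw)
  SiO2: 1526·0.9951 + 99.73·0.3264 = 1551 pbw (target 1551 pbw)
Glass mass check: batch Σ − ignition loss = 2000 pbw (the Σ of target masses is 2000 pbw; basis as stated: 2000 pbw — a pure rounding effect).
Whole-batch sum: Σ batch = 2201 pbw; LOI removed, Σ of batch·LOI: 200.6 pbw; yield: glass divided by total = 90.88%.

Revised batch per 2000 pbw vitreous product:
  K2CO3: 132.9 pbw
  glass-grade sand: 1526 pbw
  ATH: 260.6 pbw
  ZrSiO4: 99.73 pbw
  calcium borate ore: 138.2 pbw
  aragonite: 43.49 pbw
Total batch = 2201 pbw; LOI loss = 200.6 pbw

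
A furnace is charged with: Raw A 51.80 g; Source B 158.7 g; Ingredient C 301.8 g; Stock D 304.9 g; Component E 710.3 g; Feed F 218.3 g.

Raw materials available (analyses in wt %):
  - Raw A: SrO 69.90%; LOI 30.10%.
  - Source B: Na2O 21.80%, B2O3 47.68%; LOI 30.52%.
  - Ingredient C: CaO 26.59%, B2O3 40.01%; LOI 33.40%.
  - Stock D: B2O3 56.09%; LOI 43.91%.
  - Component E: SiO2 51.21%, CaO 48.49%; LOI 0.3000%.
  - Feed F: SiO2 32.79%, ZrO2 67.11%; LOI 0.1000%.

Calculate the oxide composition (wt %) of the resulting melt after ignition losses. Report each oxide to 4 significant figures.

In-progress results are displayed, rounded to 4 significant digits, at each printed step. Each numeric step holds full float precision end to end; every reported result takes just one rounding — derived quantities are recomputed in full precision (six oxide percentages, glass mass, LOI, the yield, totals) starting from the weights on 1445 g of glass as set out in the problem or answer text.
Delivered oxide masses:
  SiO2: 710.3·0.5121 + 218.3·0.3279 = 435.3 g
  SrO: 51.80·0.6990 = 36.21 g
  CaO: 301.8·0.2659 + 710.3·0.4849 = 424.7 g
  Na2O: 158.7·0.2180 = 34.60 g
  B2O3: 158.7·0.4768 + 301.8·0.4001 + 304.9·0.5609 = 367.4 g
  ZrO2: 218.3·0.6711 = 146.5 g
LOI: 51.80·0.3010 + 158.7·0.3052 + 301.8·0.3340 + 304.9·0.4391 + 710.3·0.003000 + 218.3·0.001000 = 301.1 g
Net of LOI, the glass mass = 1746 − 301.1 = 1445 g (= the summed oxide contributions)
each wt % is 100 × oxide ÷ glass

Glass mass = 1445 g (batch 1746 − LOI 301.1).
Composition: SiO2 30.13%, SrO 2.506%, CaO 29.39%, Na2O 2.395%, B2O3 25.43%, ZrO2 10.14%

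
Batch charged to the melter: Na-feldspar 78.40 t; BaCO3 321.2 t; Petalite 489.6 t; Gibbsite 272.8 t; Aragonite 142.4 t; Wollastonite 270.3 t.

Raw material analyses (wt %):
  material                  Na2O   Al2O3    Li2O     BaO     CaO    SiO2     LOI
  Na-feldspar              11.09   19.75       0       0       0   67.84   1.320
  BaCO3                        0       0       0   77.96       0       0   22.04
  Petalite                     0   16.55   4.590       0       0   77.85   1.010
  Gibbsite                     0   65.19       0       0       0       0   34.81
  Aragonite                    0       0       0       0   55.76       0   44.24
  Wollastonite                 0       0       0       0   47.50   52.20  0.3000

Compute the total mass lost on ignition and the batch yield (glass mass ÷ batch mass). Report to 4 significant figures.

Mid-chain values are displayed with 4-significant-figure rounding within the worked lines; every computation runs at full float precision at each step — each reported result is rounded once only; all derived quantities (ignition loss, totals, six oxide percentages, glass mass, yield) are recomputed at full float precision from the weighed amounts per 1339 t of glass exactly as printed in the question or the answer.
Loss on ignition, line by line:
  Na-feldspar: 78.40 × 0.01320 = 1.035 t
  BaCO3: 321.2 × 0.2204 = 70.79 t
  Petalite: 489.6 × 0.01010 = 4.945 t
  Gibbsite: 272.8 × 0.3481 = 94.96 t
  Aragonite: 142.4 × 0.4424 = 63.00 t
  Wollastonite: 270.3 × 0.003000 = 0.8109 t
Total LOI = 235.5 t
Glass = batch − LOI = 1575 − 235.5 = 1339 t

LOI loss = 235.5 t; glass = 1339 t; yield = 85.04%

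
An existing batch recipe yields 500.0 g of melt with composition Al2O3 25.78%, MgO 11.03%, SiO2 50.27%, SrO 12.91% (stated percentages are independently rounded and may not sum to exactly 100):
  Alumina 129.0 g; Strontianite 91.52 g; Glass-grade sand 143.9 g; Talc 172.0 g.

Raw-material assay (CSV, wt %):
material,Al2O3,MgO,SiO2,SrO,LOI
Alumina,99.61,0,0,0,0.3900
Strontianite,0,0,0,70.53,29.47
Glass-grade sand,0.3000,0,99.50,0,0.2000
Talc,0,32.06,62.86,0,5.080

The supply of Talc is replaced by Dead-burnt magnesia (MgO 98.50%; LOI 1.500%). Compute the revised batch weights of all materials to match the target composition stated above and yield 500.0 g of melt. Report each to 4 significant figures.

Revised batch per 500.0 g melt:
  Alumina: 128.6 g
  Strontianite: 91.52 g
  Glass-grade sand: 252.6 g
  Dead-burnt magnesia: 55.99 g
Total batch = 528.7 g; LOI loss = 28.82 g

Working values are shown, rounded to 4 significant figures, on the page. All internal work maintains full float precision in all steps; a single rounding finalizes every reported value; the derived quantities (glass mass, four oxide percentages, yield, ignition loss, the totals) are recomputed in exact precision from the batch weights for 500.0 g of glass, as written in problem or answer.
Target oxide masses per 500.0 g melt:
  Al2O3: 25.78% × 500.0 = 128.9 g
  MgO: 11.03% × 500.0 = 55.15 g
  SiO2: 50.27% × 500.0 = 251.4 g
  SrO: 12.91% × 500.0 = 64.55 g
Verifying the oxide balance working from each reported weight, per the basis as stated (target by target, the sums agree once rounding is allowed for):
  Al2O3: 128.6·0.9961 + 252.6·0.003000 = 128.9 g (target 128.9 g)
  MgO: 55.99·0.9850 = 55.15 g (target 55.15 g)
  SiO2: 252.6·0.9950 = 251.3 g (target 251.4 g)
  SrO: 91.52·0.7053 = 64.55 g (target 64.55 g)
Glass mass check: total charge less LOI = 499.9 g (oxide target masses add up to 500.0 g; stated basis 500.0 g — any gap is answer rounding).
Summing the batch: Σ batch = 528.7 g; LOI removed, Σ of batch·LOI: 28.82 g; yield = glass ÷ total batch = 94.55%.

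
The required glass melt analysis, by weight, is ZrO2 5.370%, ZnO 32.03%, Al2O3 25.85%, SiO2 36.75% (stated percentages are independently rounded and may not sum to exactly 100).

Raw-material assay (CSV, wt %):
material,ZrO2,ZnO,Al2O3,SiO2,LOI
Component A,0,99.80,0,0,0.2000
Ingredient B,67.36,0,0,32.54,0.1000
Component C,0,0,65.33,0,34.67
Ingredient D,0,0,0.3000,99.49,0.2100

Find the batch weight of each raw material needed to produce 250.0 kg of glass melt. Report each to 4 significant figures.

Working values appear rounded to four significant figures across the worked steps; all arithmetic keeps exact precision in every operation; each reported value is rounded only once — derived quantities (the yield, LOI, net glass mass, four oxide percentages, the totals) are recomputed in exact precision from the weighed amounts on 250.0 kg of glass as written in the problem or the answer.
Per-oxide target masses for 250.0 kg glass melt:
  ZrO2: 5.370% × 250.0 = 13.42 kg
  ZnO: 32.03% × 250.0 = 80.08 kg
  Al2O3: 25.85% × 250.0 = 64.62 kg
  SiO2: 36.75% × 250.0 = 91.88 kg
Balance tally, oxide-wise, using the reported weights, per the basis as stated (target by target, the sums agree given rounding of the digits):
  ZrO2: 19.93·0.6736 = 13.42 kg (target 13.42 kg)
  ZnO: 80.24·0.9980 = 80.08 kg (target 80.08 kg)
  Al2O3: 98.53·0.6533 + 85.83·0.003000 = 64.63 kg (target 64.62 kg)
  SiO2: 19.93·0.3254 + 85.83·0.9949 = 91.88 kg (target 91.88 kg)
Consistency of the glass mass: batch total minus LOI = 250.0 kg (summing oxide targets gives 250.0 kg; basis as stated: 250.0 kg — differing by rounding only).
Summing the batch: Σ batch = 284.5 kg; ignition loss, Σ(batch × LOI) = 34.52 kg; yield, glass over the total, = 87.87%.

Batch per 250.0 kg glass melt:
  Component A: 80.24 kg
  Ingredient B: 19.93 kg
  Component C: 98.53 kg
  Ingredient D: 85.83 kg
Total batch = 284.5 kg; LOI loss = 34.52 kg; yield = 87.87%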